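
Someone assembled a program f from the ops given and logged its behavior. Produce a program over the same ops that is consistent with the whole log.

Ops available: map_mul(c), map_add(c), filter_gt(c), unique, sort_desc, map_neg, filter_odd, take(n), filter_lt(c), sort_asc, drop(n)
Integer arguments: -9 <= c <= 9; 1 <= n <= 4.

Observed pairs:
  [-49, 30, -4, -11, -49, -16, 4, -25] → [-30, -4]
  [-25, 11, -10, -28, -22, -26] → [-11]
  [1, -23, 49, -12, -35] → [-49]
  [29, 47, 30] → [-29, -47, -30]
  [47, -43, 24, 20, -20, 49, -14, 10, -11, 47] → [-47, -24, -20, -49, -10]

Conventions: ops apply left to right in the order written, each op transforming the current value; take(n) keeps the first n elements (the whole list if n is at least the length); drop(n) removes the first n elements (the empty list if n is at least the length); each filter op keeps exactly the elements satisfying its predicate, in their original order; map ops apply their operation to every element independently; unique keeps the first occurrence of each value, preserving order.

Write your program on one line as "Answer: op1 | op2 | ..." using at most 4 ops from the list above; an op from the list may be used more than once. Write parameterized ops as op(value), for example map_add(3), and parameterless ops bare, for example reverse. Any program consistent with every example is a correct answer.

map_neg | unique | filter_lt(-2)

Check, running the answer program on each example:
  [-49, 30, -4, -11, -49, -16, 4, -25] -> [49, -30, 4, 11, 49, 16, -4, 25] -> [49, -30, 4, 11, 16, -4, 25] -> [-30, -4]
  [-25, 11, -10, -28, -22, -26] -> [25, -11, 10, 28, 22, 26] -> [25, -11, 10, 28, 22, 26] -> [-11]
  [1, -23, 49, -12, -35] -> [-1, 23, -49, 12, 35] -> [-1, 23, -49, 12, 35] -> [-49]
  [29, 47, 30] -> [-29, -47, -30] -> [-29, -47, -30] -> [-29, -47, -30]
  [47, -43, 24, 20, -20, 49, -14, 10, -11, 47] -> [-47, 43, -24, -20, 20, -49, 14, -10, 11, -47] -> [-47, 43, -24, -20, 20, -49, 14, -10, 11] -> [-47, -24, -20, -49, -10]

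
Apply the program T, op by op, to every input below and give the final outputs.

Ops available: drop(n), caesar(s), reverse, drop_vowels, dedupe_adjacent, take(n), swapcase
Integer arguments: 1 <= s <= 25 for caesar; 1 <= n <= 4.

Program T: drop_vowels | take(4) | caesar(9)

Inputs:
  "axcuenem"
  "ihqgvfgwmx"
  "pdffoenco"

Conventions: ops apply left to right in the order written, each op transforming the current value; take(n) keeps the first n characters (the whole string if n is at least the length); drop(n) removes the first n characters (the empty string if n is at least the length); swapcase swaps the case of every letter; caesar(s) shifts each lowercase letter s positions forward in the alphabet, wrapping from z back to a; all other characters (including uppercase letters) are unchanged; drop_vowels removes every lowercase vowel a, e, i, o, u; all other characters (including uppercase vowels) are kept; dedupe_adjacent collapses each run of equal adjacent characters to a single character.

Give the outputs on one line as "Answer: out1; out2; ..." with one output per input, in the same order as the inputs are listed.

Execution, op by op:
  "axcuenem" -> "xcnm" -> "xcnm" -> "glwv"
  "ihqgvfgwmx" -> "hqgvfgwmx" -> "hqgv" -> "qzpe"
  "pdffoenco" -> "pdffnc" -> "pdff" -> "ymoo"

"glwv"; "qzpe"; "ymoo"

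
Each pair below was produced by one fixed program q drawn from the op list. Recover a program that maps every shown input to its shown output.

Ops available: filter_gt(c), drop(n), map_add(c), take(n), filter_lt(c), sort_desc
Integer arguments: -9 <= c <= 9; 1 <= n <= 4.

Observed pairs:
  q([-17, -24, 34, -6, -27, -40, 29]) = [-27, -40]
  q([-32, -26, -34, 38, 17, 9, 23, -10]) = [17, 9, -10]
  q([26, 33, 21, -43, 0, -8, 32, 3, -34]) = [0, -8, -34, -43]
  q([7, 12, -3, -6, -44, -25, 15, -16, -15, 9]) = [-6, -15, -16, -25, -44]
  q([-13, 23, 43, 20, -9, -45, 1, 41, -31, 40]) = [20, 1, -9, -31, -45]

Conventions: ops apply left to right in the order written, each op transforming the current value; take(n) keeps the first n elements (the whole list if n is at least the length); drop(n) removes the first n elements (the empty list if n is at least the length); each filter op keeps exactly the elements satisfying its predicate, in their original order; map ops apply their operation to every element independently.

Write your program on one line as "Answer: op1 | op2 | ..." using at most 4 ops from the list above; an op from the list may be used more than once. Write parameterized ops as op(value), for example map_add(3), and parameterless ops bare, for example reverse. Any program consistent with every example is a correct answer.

drop(3) | sort_desc | drop(2)

Check, running the answer program on each example:
  [-17, -24, 34, -6, -27, -40, 29] -> [-6, -27, -40, 29] -> [29, -6, -27, -40] -> [-27, -40]
  [-32, -26, -34, 38, 17, 9, 23, -10] -> [38, 17, 9, 23, -10] -> [38, 23, 17, 9, -10] -> [17, 9, -10]
  [26, 33, 21, -43, 0, -8, 32, 3, -34] -> [-43, 0, -8, 32, 3, -34] -> [32, 3, 0, -8, -34, -43] -> [0, -8, -34, -43]
  [7, 12, -3, -6, -44, -25, 15, -16, -15, 9] -> [-6, -44, -25, 15, -16, -15, 9] -> [15, 9, -6, -15, -16, -25, -44] -> [-6, -15, -16, -25, -44]
  [-13, 23, 43, 20, -9, -45, 1, 41, -31, 40] -> [20, -9, -45, 1, 41, -31, 40] -> [41, 40, 20, 1, -9, -31, -45] -> [20, 1, -9, -31, -45]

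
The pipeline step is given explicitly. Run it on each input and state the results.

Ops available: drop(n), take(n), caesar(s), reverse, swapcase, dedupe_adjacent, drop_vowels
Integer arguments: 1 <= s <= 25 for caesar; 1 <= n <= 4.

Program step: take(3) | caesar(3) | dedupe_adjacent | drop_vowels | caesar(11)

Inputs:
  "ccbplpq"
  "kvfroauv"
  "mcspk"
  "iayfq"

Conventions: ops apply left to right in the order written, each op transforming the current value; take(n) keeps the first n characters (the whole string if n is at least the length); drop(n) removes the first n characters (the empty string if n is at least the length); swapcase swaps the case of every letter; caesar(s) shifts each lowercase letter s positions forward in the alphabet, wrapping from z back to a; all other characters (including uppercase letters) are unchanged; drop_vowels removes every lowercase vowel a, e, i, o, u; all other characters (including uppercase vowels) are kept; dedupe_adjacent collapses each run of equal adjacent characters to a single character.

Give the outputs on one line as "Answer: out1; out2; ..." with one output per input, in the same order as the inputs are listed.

"q"; "yj"; "aqg"; "wom"

Execution, op by op:
  "ccbplpq" -> "ccb" -> "ffe" -> "fe" -> "f" -> "q"
  "kvfroauv" -> "kvf" -> "nyi" -> "nyi" -> "ny" -> "yj"
  "mcspk" -> "mcs" -> "pfv" -> "pfv" -> "pfv" -> "aqg"
  "iayfq" -> "iay" -> "ldb" -> "ldb" -> "ldb" -> "wom"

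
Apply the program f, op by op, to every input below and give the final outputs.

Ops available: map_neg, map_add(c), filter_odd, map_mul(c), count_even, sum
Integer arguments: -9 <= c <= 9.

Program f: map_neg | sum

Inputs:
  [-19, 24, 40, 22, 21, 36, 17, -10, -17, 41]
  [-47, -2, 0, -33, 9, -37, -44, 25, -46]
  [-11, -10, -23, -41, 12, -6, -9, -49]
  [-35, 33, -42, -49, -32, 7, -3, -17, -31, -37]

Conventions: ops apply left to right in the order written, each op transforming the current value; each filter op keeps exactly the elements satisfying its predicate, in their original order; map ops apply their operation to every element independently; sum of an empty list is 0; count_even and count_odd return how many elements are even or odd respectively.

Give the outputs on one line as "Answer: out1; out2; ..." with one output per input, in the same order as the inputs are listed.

-155; 175; 137; 206

Execution, op by op:
  [-19, 24, 40, 22, 21, 36, 17, -10, -17, 41] -> [19, -24, -40, -22, -21, -36, -17, 10, 17, -41] -> -155
  [-47, -2, 0, -33, 9, -37, -44, 25, -46] -> [47, 2, 0, 33, -9, 37, 44, -25, 46] -> 175
  [-11, -10, -23, -41, 12, -6, -9, -49] -> [11, 10, 23, 41, -12, 6, 9, 49] -> 137
  [-35, 33, -42, -49, -32, 7, -3, -17, -31, -37] -> [35, -33, 42, 49, 32, -7, 3, 17, 31, 37] -> 206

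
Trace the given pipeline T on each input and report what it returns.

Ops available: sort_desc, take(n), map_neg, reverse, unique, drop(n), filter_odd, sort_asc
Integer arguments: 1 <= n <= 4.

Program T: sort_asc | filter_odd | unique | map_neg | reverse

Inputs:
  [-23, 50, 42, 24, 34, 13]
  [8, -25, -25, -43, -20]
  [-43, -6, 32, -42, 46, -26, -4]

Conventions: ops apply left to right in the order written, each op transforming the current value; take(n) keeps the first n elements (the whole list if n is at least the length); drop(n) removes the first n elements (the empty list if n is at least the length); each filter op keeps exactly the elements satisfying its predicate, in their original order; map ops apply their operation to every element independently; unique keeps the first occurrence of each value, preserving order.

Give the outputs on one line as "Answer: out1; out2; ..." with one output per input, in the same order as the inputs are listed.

[-13, 23]; [25, 43]; [43]

Execution, op by op:
  [-23, 50, 42, 24, 34, 13] -> [-23, 13, 24, 34, 42, 50] -> [-23, 13] -> [-23, 13] -> [23, -13] -> [-13, 23]
  [8, -25, -25, -43, -20] -> [-43, -25, -25, -20, 8] -> [-43, -25, -25] -> [-43, -25] -> [43, 25] -> [25, 43]
  [-43, -6, 32, -42, 46, -26, -4] -> [-43, -42, -26, -6, -4, 32, 46] -> [-43] -> [-43] -> [43] -> [43]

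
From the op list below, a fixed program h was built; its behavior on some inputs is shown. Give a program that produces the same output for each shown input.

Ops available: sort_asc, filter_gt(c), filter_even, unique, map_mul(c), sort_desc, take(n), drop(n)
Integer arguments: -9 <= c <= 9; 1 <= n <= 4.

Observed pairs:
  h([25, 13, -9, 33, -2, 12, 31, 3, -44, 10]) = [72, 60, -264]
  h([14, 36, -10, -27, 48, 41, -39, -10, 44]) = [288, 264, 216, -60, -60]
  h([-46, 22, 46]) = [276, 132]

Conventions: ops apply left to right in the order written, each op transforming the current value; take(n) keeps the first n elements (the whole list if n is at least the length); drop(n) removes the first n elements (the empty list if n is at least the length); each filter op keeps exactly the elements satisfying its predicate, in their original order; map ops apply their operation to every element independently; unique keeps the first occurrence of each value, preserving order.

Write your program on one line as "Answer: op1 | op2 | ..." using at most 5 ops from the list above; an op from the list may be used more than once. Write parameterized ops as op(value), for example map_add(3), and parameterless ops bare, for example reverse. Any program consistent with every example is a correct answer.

filter_even | drop(1) | sort_desc | map_mul(6)

Check, running the answer program on each example:
  [25, 13, -9, 33, -2, 12, 31, 3, -44, 10] -> [-2, 12, -44, 10] -> [12, -44, 10] -> [12, 10, -44] -> [72, 60, -264]
  [14, 36, -10, -27, 48, 41, -39, -10, 44] -> [14, 36, -10, 48, -10, 44] -> [36, -10, 48, -10, 44] -> [48, 44, 36, -10, -10] -> [288, 264, 216, -60, -60]
  [-46, 22, 46] -> [-46, 22, 46] -> [22, 46] -> [46, 22] -> [276, 132]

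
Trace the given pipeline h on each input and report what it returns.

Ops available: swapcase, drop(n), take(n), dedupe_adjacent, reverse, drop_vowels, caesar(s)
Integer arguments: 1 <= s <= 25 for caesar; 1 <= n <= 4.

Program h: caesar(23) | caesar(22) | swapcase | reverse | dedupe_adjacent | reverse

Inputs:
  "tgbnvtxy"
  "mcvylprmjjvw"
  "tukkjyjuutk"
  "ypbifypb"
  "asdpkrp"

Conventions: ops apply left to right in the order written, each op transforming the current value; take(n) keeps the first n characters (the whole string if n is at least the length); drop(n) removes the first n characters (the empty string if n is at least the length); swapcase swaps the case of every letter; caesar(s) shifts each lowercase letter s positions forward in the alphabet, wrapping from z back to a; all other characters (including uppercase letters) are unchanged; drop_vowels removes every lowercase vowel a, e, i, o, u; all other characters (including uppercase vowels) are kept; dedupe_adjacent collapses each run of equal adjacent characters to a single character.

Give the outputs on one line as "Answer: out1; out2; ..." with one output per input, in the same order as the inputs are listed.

Execution, op by op:
  "tgbnvtxy" -> "qdyksquv" -> "mzugomqr" -> "MZUGOMQR" -> "RQMOGUZM" -> "RQMOGUZM" -> "MZUGOMQR"
  "mcvylprmjjvw" -> "jzsvimojggst" -> "fvoreikfccop" -> "FVOREIKFCCOP" -> "POCCFKIEROVF" -> "POCFKIEROVF" -> "FVOREIKFCOP"
  "tukkjyjuutk" -> "qrhhgvgrrqh" -> "mnddcrcnnmd" -> "MNDDCRCNNMD" -> "DMNNCRCDDNM" -> "DMNCRCDNM" -> "MNDCRCNMD"
  "ypbifypb" -> "vmyfcvmy" -> "riubyriu" -> "RIUBYRIU" -> "UIRYBUIR" -> "UIRYBUIR" -> "RIUBYRIU"
  "asdpkrp" -> "xpamhom" -> "tlwidki" -> "TLWIDKI" -> "IKDIWLT" -> "IKDIWLT" -> "TLWIDKI"

"MZUGOMQR"; "FVOREIKFCOP"; "MNDCRCNMD"; "RIUBYRIU"; "TLWIDKI"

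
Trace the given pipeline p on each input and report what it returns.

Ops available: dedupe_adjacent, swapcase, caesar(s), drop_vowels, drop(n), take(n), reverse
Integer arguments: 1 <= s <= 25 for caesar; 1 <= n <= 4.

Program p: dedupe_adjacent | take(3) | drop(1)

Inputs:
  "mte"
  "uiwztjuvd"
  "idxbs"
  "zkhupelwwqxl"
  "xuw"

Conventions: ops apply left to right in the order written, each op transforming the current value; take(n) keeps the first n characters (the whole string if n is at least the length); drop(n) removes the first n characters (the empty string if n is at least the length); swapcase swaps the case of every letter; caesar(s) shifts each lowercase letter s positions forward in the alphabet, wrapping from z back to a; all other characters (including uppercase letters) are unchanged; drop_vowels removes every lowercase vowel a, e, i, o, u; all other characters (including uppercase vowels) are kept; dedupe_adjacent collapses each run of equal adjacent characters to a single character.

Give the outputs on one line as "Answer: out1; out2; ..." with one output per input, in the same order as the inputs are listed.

Execution, op by op:
  "mte" -> "mte" -> "mte" -> "te"
  "uiwztjuvd" -> "uiwztjuvd" -> "uiw" -> "iw"
  "idxbs" -> "idxbs" -> "idx" -> "dx"
  "zkhupelwwqxl" -> "zkhupelwqxl" -> "zkh" -> "kh"
  "xuw" -> "xuw" -> "xuw" -> "uw"

"te"; "iw"; "dx"; "kh"; "uw"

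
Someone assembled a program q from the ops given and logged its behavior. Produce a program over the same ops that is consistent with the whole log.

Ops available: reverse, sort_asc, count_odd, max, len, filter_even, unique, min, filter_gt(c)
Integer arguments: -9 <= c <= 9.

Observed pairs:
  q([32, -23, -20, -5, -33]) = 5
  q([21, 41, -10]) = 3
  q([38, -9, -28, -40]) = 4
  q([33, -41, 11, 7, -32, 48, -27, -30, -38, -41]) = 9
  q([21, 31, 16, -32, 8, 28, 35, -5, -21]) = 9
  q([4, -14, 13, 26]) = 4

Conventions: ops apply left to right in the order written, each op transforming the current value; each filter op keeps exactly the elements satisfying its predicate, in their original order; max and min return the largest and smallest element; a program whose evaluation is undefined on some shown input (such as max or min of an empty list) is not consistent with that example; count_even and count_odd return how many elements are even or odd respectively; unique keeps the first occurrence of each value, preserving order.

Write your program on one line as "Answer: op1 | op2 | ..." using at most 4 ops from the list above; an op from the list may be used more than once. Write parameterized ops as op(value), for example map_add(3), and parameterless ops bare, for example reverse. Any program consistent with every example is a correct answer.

unique | reverse | len

Check, running the answer program on each example:
  [32, -23, -20, -5, -33] -> [32, -23, -20, -5, -33] -> [-33, -5, -20, -23, 32] -> 5
  [21, 41, -10] -> [21, 41, -10] -> [-10, 41, 21] -> 3
  [38, -9, -28, -40] -> [38, -9, -28, -40] -> [-40, -28, -9, 38] -> 4
  [33, -41, 11, 7, -32, 48, -27, -30, -38, -41] -> [33, -41, 11, 7, -32, 48, -27, -30, -38] -> [-38, -30, -27, 48, -32, 7, 11, -41, 33] -> 9
  [21, 31, 16, -32, 8, 28, 35, -5, -21] -> [21, 31, 16, -32, 8, 28, 35, -5, -21] -> [-21, -5, 35, 28, 8, -32, 16, 31, 21] -> 9
  [4, -14, 13, 26] -> [4, -14, 13, 26] -> [26, 13, -14, 4] -> 4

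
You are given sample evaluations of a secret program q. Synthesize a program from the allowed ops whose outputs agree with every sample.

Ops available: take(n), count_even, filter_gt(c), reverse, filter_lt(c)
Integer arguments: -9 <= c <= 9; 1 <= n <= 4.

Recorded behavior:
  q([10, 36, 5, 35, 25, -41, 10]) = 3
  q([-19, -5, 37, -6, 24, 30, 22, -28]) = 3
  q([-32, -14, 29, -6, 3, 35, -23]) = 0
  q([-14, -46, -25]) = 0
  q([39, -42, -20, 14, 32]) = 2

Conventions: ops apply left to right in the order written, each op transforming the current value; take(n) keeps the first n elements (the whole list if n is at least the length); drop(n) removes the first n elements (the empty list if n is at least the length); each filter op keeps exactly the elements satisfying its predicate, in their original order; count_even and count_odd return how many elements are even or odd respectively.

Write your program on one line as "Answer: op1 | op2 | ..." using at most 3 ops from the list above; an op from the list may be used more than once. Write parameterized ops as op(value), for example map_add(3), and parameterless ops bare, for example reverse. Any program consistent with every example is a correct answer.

filter_gt(-7) | filter_gt(7) | count_even

Check, running the answer program on each example:
  [10, 36, 5, 35, 25, -41, 10] -> [10, 36, 5, 35, 25, 10] -> [10, 36, 35, 25, 10] -> 3
  [-19, -5, 37, -6, 24, 30, 22, -28] -> [-5, 37, -6, 24, 30, 22] -> [37, 24, 30, 22] -> 3
  [-32, -14, 29, -6, 3, 35, -23] -> [29, -6, 3, 35] -> [29, 35] -> 0
  [-14, -46, -25] -> [] -> [] -> 0
  [39, -42, -20, 14, 32] -> [39, 14, 32] -> [39, 14, 32] -> 2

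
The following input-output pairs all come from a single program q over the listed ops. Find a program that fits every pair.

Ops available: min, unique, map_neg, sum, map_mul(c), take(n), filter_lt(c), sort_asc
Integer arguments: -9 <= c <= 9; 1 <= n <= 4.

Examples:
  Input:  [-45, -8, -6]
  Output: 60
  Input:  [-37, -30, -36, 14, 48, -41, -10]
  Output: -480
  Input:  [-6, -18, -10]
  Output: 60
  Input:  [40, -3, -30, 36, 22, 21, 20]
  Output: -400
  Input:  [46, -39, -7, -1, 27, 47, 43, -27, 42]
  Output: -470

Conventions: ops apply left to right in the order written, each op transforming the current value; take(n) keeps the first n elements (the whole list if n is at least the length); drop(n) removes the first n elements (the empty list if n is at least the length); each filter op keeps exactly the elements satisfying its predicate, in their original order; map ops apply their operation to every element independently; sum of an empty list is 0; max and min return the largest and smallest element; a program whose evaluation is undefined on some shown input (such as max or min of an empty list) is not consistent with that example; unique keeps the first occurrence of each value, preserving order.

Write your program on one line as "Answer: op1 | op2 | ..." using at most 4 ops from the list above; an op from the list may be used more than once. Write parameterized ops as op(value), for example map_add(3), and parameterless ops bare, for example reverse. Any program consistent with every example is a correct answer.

map_mul(-5) | map_mul(2) | min

Check, running the answer program on each example:
  [-45, -8, -6] -> [225, 40, 30] -> [450, 80, 60] -> 60
  [-37, -30, -36, 14, 48, -41, -10] -> [185, 150, 180, -70, -240, 205, 50] -> [370, 300, 360, -140, -480, 410, 100] -> -480
  [-6, -18, -10] -> [30, 90, 50] -> [60, 180, 100] -> 60
  [40, -3, -30, 36, 22, 21, 20] -> [-200, 15, 150, -180, -110, -105, -100] -> [-400, 30, 300, -360, -220, -210, -200] -> -400
  [46, -39, -7, -1, 27, 47, 43, -27, 42] -> [-230, 195, 35, 5, -135, -235, -215, 135, -210] -> [-460, 390, 70, 10, -270, -470, -430, 270, -420] -> -470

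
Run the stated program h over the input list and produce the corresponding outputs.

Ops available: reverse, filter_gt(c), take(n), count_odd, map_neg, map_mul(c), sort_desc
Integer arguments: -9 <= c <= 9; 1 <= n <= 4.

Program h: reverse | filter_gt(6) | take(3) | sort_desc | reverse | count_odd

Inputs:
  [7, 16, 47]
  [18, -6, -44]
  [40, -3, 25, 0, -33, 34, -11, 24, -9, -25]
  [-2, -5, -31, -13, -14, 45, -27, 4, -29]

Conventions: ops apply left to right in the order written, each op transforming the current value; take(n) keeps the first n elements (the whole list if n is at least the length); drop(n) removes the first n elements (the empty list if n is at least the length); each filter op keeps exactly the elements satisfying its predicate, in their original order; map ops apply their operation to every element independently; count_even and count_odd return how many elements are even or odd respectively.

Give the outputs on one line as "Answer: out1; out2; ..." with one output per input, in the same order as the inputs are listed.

2; 0; 1; 1

Execution, op by op:
  [7, 16, 47] -> [47, 16, 7] -> [47, 16, 7] -> [47, 16, 7] -> [47, 16, 7] -> [7, 16, 47] -> 2
  [18, -6, -44] -> [-44, -6, 18] -> [18] -> [18] -> [18] -> [18] -> 0
  [40, -3, 25, 0, -33, 34, -11, 24, -9, -25] -> [-25, -9, 24, -11, 34, -33, 0, 25, -3, 40] -> [24, 34, 25, 40] -> [24, 34, 25] -> [34, 25, 24] -> [24, 25, 34] -> 1
  [-2, -5, -31, -13, -14, 45, -27, 4, -29] -> [-29, 4, -27, 45, -14, -13, -31, -5, -2] -> [45] -> [45] -> [45] -> [45] -> 1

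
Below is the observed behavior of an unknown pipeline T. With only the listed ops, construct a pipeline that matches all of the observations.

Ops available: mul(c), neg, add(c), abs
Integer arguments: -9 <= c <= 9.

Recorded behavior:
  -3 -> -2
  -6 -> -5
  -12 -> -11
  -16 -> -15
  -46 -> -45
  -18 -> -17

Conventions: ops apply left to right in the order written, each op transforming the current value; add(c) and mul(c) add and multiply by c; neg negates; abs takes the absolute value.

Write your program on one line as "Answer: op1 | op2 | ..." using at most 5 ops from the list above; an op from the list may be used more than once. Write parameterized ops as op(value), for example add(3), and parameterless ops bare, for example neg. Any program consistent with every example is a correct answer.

abs | add(-5) | add(4) | neg

Check, running the answer program on each example:
  -3 -> 3 -> -2 -> 2 -> -2
  -6 -> 6 -> 1 -> 5 -> -5
  -12 -> 12 -> 7 -> 11 -> -11
  -16 -> 16 -> 11 -> 15 -> -15
  -46 -> 46 -> 41 -> 45 -> -45
  -18 -> 18 -> 13 -> 17 -> -17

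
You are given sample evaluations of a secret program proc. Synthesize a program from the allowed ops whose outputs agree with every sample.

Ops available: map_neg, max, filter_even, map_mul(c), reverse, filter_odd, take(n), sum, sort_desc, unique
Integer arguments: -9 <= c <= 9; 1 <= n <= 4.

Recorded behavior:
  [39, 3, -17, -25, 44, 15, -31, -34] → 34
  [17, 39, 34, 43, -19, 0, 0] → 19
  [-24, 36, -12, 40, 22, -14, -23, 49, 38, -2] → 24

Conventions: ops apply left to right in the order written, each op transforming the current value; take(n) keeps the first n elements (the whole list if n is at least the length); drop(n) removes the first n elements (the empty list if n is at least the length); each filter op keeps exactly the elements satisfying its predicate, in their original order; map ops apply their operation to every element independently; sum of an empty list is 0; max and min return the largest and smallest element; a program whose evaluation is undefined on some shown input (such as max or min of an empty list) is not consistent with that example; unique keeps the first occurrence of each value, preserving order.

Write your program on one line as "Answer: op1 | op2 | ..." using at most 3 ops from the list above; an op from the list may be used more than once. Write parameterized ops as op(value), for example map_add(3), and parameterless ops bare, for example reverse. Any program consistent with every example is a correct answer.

map_mul(-1) | max

Check, running the answer program on each example:
  [39, 3, -17, -25, 44, 15, -31, -34] -> [-39, -3, 17, 25, -44, -15, 31, 34] -> 34
  [17, 39, 34, 43, -19, 0, 0] -> [-17, -39, -34, -43, 19, 0, 0] -> 19
  [-24, 36, -12, 40, 22, -14, -23, 49, 38, -2] -> [24, -36, 12, -40, -22, 14, 23, -49, -38, 2] -> 24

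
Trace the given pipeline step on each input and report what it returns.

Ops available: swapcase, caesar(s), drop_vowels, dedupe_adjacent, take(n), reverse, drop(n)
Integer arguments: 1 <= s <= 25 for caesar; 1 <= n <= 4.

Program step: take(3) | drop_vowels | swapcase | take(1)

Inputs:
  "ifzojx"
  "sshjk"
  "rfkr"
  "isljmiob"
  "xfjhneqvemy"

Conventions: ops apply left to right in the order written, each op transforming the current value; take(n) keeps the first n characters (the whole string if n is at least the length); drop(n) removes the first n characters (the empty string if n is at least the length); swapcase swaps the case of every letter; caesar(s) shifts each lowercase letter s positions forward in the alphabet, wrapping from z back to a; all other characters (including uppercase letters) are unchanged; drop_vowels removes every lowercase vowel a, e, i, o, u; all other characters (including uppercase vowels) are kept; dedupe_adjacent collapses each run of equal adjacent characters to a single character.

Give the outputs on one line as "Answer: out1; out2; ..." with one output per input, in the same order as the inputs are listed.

"F"; "S"; "R"; "S"; "X"

Execution, op by op:
  "ifzojx" -> "ifz" -> "fz" -> "FZ" -> "F"
  "sshjk" -> "ssh" -> "ssh" -> "SSH" -> "S"
  "rfkr" -> "rfk" -> "rfk" -> "RFK" -> "R"
  "isljmiob" -> "isl" -> "sl" -> "SL" -> "S"
  "xfjhneqvemy" -> "xfj" -> "xfj" -> "XFJ" -> "X"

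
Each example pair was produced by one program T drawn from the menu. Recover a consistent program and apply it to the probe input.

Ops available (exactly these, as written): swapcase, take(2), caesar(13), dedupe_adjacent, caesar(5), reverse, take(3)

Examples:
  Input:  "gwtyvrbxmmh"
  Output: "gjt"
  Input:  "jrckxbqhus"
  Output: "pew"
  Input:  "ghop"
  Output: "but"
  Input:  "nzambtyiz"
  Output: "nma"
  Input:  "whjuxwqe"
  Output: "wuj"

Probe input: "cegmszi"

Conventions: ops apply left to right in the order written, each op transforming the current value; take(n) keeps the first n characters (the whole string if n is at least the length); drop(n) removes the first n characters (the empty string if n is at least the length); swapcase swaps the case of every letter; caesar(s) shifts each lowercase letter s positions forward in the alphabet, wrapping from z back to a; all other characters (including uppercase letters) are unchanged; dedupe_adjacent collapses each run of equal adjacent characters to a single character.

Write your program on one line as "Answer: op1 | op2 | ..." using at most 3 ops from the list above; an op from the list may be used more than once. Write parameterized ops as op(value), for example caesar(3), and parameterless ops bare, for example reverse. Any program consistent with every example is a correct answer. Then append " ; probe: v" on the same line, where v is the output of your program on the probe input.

take(3) | caesar(13) | reverse ; probe: "trp"

Check, running the answer program on each example:
  "gwtyvrbxmmh" -> "gwt" -> "tjg" -> "gjt"
  "jrckxbqhus" -> "jrc" -> "wep" -> "pew"
  "ghop" -> "gho" -> "tub" -> "but"
  "nzambtyiz" -> "nza" -> "amn" -> "nma"
  "whjuxwqe" -> "whj" -> "juw" -> "wuj"
  probe: "cegmszi" -> "ceg" -> "prt" -> "trp"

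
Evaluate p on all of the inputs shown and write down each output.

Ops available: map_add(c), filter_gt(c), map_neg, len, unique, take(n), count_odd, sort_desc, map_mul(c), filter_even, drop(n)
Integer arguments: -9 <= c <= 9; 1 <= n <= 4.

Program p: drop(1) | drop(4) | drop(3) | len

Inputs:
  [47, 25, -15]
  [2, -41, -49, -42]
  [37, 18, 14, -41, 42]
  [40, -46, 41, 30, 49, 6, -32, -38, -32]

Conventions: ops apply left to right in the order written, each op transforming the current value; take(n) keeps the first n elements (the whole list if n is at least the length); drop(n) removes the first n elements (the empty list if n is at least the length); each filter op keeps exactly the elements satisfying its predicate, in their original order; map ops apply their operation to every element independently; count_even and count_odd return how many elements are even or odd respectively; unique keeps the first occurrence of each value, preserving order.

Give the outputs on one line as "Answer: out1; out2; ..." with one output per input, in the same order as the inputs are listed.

Execution, op by op:
  [47, 25, -15] -> [25, -15] -> [] -> [] -> 0
  [2, -41, -49, -42] -> [-41, -49, -42] -> [] -> [] -> 0
  [37, 18, 14, -41, 42] -> [18, 14, -41, 42] -> [] -> [] -> 0
  [40, -46, 41, 30, 49, 6, -32, -38, -32] -> [-46, 41, 30, 49, 6, -32, -38, -32] -> [6, -32, -38, -32] -> [-32] -> 1

0; 0; 0; 1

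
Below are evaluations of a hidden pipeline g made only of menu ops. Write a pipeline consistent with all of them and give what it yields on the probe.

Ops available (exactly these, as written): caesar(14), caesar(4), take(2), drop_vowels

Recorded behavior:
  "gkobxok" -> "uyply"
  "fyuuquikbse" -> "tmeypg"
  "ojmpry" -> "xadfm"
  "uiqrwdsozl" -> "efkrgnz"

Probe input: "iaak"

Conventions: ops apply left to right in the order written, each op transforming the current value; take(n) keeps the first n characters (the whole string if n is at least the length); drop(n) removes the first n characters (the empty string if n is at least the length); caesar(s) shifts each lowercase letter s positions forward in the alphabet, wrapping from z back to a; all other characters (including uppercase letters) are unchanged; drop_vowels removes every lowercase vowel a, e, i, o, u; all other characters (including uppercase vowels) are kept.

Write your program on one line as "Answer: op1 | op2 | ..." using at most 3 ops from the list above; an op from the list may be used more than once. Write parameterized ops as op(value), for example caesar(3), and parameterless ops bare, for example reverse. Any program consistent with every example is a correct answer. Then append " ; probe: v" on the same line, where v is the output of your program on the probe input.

drop_vowels | caesar(14) ; probe: "y"

Check, running the answer program on each example:
  "gkobxok" -> "gkbxk" -> "uyply"
  "fyuuquikbse" -> "fyqkbs" -> "tmeypg"
  "ojmpry" -> "jmpry" -> "xadfm"
  "uiqrwdsozl" -> "qrwdszl" -> "efkrgnz"
  probe: "iaak" -> "k" -> "y"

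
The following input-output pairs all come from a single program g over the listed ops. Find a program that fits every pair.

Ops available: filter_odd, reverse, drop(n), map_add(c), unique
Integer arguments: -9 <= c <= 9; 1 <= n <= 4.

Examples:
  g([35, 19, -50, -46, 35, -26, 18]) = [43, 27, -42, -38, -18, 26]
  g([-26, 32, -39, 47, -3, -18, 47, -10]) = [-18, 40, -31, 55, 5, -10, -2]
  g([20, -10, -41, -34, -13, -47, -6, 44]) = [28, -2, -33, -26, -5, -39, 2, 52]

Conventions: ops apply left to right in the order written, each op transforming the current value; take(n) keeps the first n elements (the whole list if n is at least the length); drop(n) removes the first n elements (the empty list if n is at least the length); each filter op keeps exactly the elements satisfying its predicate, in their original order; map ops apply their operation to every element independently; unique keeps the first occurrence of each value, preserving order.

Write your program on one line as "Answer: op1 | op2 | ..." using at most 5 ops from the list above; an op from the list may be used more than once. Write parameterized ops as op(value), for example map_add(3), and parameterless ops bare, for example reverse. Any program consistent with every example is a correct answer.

reverse | map_add(8) | reverse | unique

Check, running the answer program on each example:
  [35, 19, -50, -46, 35, -26, 18] -> [18, -26, 35, -46, -50, 19, 35] -> [26, -18, 43, -38, -42, 27, 43] -> [43, 27, -42, -38, 43, -18, 26] -> [43, 27, -42, -38, -18, 26]
  [-26, 32, -39, 47, -3, -18, 47, -10] -> [-10, 47, -18, -3, 47, -39, 32, -26] -> [-2, 55, -10, 5, 55, -31, 40, -18] -> [-18, 40, -31, 55, 5, -10, 55, -2] -> [-18, 40, -31, 55, 5, -10, -2]
  [20, -10, -41, -34, -13, -47, -6, 44] -> [44, -6, -47, -13, -34, -41, -10, 20] -> [52, 2, -39, -5, -26, -33, -2, 28] -> [28, -2, -33, -26, -5, -39, 2, 52] -> [28, -2, -33, -26, -5, -39, 2, 52]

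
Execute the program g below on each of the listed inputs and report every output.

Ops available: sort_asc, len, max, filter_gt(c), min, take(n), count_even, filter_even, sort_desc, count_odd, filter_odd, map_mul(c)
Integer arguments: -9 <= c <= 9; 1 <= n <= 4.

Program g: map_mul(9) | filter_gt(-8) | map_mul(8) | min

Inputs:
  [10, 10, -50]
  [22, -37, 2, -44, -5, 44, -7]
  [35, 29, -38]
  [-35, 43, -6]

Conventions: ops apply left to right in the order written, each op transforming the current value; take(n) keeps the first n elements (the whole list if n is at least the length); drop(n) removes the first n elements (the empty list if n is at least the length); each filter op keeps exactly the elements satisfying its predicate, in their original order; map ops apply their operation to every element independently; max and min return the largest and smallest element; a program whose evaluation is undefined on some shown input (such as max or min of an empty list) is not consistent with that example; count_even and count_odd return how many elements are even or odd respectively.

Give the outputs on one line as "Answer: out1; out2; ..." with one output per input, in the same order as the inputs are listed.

Execution, op by op:
  [10, 10, -50] -> [90, 90, -450] -> [90, 90] -> [720, 720] -> 720
  [22, -37, 2, -44, -5, 44, -7] -> [198, -333, 18, -396, -45, 396, -63] -> [198, 18, 396] -> [1584, 144, 3168] -> 144
  [35, 29, -38] -> [315, 261, -342] -> [315, 261] -> [2520, 2088] -> 2088
  [-35, 43, -6] -> [-315, 387, -54] -> [387] -> [3096] -> 3096

720; 144; 2088; 3096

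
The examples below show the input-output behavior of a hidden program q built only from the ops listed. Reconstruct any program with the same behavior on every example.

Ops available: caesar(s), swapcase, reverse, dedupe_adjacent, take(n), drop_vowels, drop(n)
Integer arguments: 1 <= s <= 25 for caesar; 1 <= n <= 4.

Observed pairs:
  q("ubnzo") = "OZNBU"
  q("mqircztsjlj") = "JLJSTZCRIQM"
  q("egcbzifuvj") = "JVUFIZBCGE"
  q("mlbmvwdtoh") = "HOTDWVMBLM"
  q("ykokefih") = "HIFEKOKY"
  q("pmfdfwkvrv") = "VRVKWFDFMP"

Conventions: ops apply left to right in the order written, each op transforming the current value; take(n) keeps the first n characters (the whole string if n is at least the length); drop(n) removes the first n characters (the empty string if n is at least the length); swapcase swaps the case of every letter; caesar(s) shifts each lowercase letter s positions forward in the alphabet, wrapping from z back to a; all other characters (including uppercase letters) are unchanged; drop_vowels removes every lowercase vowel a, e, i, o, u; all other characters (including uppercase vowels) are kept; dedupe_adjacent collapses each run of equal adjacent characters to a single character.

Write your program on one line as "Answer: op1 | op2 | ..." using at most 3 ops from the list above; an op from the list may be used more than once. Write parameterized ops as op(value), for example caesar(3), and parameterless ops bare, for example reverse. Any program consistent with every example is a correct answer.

reverse | swapcase

Check, running the answer program on each example:
  "ubnzo" -> "oznbu" -> "OZNBU"
  "mqircztsjlj" -> "jljstzcriqm" -> "JLJSTZCRIQM"
  "egcbzifuvj" -> "jvufizbcge" -> "JVUFIZBCGE"
  "mlbmvwdtoh" -> "hotdwvmblm" -> "HOTDWVMBLM"
  "ykokefih" -> "hifekoky" -> "HIFEKOKY"
  "pmfdfwkvrv" -> "vrvkwfdfmp" -> "VRVKWFDFMP"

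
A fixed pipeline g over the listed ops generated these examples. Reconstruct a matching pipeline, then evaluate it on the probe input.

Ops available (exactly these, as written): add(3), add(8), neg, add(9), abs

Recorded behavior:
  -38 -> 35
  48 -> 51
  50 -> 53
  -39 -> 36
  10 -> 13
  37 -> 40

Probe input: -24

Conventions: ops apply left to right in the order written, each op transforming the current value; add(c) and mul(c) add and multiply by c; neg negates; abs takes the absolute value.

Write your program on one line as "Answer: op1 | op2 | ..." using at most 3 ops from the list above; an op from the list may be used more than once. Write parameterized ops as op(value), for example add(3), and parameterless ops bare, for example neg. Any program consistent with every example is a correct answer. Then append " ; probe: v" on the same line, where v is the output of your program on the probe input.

add(3) | abs ; probe: 21

Check, running the answer program on each example:
  -38 -> -35 -> 35
  48 -> 51 -> 51
  50 -> 53 -> 53
  -39 -> -36 -> 36
  10 -> 13 -> 13
  37 -> 40 -> 40
  probe: -24 -> -21 -> 21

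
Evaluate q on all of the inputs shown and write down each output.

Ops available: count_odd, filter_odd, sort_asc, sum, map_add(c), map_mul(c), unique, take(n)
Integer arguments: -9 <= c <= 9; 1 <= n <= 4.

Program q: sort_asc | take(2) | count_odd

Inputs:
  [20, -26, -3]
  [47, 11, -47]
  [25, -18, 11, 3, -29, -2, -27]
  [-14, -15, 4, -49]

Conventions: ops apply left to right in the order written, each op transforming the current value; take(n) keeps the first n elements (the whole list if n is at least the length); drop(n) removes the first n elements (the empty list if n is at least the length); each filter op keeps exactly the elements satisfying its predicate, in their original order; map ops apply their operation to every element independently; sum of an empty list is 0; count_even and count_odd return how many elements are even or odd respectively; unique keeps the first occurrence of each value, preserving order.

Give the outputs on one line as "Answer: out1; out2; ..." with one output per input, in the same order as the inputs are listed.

1; 2; 2; 2

Execution, op by op:
  [20, -26, -3] -> [-26, -3, 20] -> [-26, -3] -> 1
  [47, 11, -47] -> [-47, 11, 47] -> [-47, 11] -> 2
  [25, -18, 11, 3, -29, -2, -27] -> [-29, -27, -18, -2, 3, 11, 25] -> [-29, -27] -> 2
  [-14, -15, 4, -49] -> [-49, -15, -14, 4] -> [-49, -15] -> 2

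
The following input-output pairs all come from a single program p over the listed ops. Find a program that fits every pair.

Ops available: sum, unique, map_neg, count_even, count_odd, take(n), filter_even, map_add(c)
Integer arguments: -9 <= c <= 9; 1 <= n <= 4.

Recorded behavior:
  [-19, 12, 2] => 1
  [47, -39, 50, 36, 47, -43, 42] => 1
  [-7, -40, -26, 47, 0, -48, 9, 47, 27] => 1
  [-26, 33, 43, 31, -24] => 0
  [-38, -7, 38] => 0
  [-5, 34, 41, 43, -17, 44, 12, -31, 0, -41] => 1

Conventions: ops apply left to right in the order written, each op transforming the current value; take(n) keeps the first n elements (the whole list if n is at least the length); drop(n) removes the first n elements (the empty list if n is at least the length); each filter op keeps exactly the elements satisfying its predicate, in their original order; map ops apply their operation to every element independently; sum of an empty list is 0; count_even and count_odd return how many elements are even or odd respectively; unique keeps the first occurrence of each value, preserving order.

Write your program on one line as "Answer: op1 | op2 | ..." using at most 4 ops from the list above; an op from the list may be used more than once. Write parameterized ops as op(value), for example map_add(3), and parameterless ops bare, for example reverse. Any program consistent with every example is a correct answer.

map_add(-6) | take(1) | count_odd

Check, running the answer program on each example:
  [-19, 12, 2] -> [-25, 6, -4] -> [-25] -> 1
  [47, -39, 50, 36, 47, -43, 42] -> [41, -45, 44, 30, 41, -49, 36] -> [41] -> 1
  [-7, -40, -26, 47, 0, -48, 9, 47, 27] -> [-13, -46, -32, 41, -6, -54, 3, 41, 21] -> [-13] -> 1
  [-26, 33, 43, 31, -24] -> [-32, 27, 37, 25, -30] -> [-32] -> 0
  [-38, -7, 38] -> [-44, -13, 32] -> [-44] -> 0
  [-5, 34, 41, 43, -17, 44, 12, -31, 0, -41] -> [-11, 28, 35, 37, -23, 38, 6, -37, -6, -47] -> [-11] -> 1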